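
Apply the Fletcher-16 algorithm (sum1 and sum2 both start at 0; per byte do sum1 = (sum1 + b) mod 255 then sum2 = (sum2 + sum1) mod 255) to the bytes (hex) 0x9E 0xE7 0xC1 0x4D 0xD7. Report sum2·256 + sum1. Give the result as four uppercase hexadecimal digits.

706D

Running sums (mod 255):
  after byte 0 (0x9E): sum1=158, sum2=158
  after byte 1 (0xE7): sum1=134, sum2=37
  after byte 2 (0xC1): sum1=72, sum2=109
  after byte 3 (0x4D): sum1=149, sum2=3
  after byte 4 (0xD7): sum1=109, sum2=112
Checksum = sum2·256 + sum1 = 112·256 + 109 = 28781 = 0x706D.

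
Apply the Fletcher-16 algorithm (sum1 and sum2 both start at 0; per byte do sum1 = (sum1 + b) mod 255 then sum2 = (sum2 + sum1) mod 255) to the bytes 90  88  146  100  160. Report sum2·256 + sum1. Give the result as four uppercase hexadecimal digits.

Running sums (mod 255):
  after byte 0 (90): sum1=90, sum2=90
  after byte 1 (88): sum1=178, sum2=13
  after byte 2 (146): sum1=69, sum2=82
  after byte 3 (100): sum1=169, sum2=251
  after byte 4 (160): sum1=74, sum2=70
Checksum = sum2·256 + sum1 = 70·256 + 74 = 17994 = 0x464A.

464A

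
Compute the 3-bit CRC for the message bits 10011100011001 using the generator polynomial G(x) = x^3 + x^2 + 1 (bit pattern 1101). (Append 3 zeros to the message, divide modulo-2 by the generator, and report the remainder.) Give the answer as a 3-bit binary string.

100

Append 3 zeros: 10011100011001000. Divide by 1101 (XOR where the leading bit is 1):
  pos 0: 1001 XOR 1101 = 0100
  pos 1: 1001 XOR 1101 = 0100
  pos 2: 1001 XOR 1101 = 0100
  pos 3: 1000 XOR 1101 = 0101
  pos 4: 1010 XOR 1101 = 0111
  pos 5: 1110 XOR 1101 = 0011
  pos 7: 1111 XOR 1101 = 0010
  pos 9: 1000 XOR 1101 = 0101
  pos 10: 1011 XOR 1101 = 0110
  pos 11: 1100 XOR 1101 = 0001
Remainder (last 3 bits) = 100. This is the CRC / FCS.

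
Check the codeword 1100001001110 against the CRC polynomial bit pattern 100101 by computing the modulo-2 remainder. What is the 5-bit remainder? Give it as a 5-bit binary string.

Modulo-2 division of 1100001001110 by 100101:
  pos 0: 110000 XOR 100101 = 010101
  pos 1: 101011 XOR 100101 = 001110
  pos 3: 111000 XOR 100101 = 011101
  pos 4: 111011 XOR 100101 = 011110
  pos 5: 111101 XOR 100101 = 011000
  pos 6: 110001 XOR 100101 = 010100
  pos 7: 101000 XOR 100101 = 001101
Remainder = 01101 (nonzero — an error is detected).

01101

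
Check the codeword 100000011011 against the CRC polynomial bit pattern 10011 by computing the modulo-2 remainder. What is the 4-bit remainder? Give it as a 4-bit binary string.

Modulo-2 division of 100000011011 by 10011:
  pos 0: 10000 XOR 10011 = 00011
  pos 3: 11001 XOR 10011 = 01010
  pos 4: 10101 XOR 10011 = 00110
  pos 6: 11001 XOR 10011 = 01010
  pos 7: 10101 XOR 10011 = 00110
Remainder = 0110 (nonzero — an error is detected).

0110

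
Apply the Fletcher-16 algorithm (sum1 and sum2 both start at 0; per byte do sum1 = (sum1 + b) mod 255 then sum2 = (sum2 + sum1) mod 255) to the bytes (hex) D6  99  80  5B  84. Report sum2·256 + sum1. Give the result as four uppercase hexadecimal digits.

55D0

Running sums (mod 255):
  after byte 0 (D6): sum1=214, sum2=214
  after byte 1 (99): sum1=112, sum2=71
  after byte 2 (80): sum1=240, sum2=56
  after byte 3 (5B): sum1=76, sum2=132
  after byte 4 (84): sum1=208, sum2=85
Checksum = sum2·256 + sum1 = 85·256 + 208 = 21968 = 0x55D0.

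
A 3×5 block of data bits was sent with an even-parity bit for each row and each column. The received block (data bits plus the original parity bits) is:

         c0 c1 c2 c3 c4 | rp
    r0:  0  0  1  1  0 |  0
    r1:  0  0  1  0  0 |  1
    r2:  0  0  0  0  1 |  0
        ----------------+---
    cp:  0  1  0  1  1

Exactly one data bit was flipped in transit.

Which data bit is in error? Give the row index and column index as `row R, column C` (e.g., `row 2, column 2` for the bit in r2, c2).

Recompute each row's even parity and compare to rp:
  r0: data parity 0, sent rp 0 → ok
  r1: data parity 1, sent rp 1 → ok
  r2: data parity 1, sent rp 0 → mismatch
Recompute each column's even parity and compare to cp:
  c0: data parity 0, sent cp 0 → ok
  c1: data parity 0, sent cp 1 → mismatch
  c2: data parity 0, sent cp 0 → ok
  c3: data parity 1, sent cp 1 → ok
  c4: data parity 1, sent cp 1 → ok
Exactly one row (r2) and one column (c1) fail → the flipped bit is at their intersection.

row 2, column 1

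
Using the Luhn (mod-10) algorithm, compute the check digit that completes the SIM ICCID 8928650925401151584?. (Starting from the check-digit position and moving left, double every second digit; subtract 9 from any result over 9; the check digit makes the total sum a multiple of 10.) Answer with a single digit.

Partial digits right→left: 4 8 5 1 5 1 1 0 4 5 2 9 0 5 6 8 2 9 8
Double every second digit counting from the check-digit position (so the 1st, 3rd, 5th, ... of the partial from the right).
  doubled (with −9 where >9): 8 1 1 2 8 4 0 3 4 7 → sum 38
  kept as-is: 8 1 1 0 5 9 5 8 9 → sum 46
Total = 38 + 46 = 84.
Check digit = (10 − (84 mod 10)) mod 10 = 6.

6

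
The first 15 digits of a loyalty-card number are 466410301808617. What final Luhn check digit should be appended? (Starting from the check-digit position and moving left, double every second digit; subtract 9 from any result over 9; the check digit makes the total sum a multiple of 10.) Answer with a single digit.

Partial digits right→left: 7 1 6 8 0 8 1 0 3 0 1 4 6 6 4
Double every second digit counting from the check-digit position (so the 1st, 3rd, 5th, ... of the partial from the right).
  doubled (with −9 where >9): 5 3 0 2 6 2 3 8 → sum 29
  kept as-is: 1 8 8 0 0 4 6 → sum 27
Total = 29 + 27 = 56.
Check digit = (10 − (56 mod 10)) mod 10 = 4.

4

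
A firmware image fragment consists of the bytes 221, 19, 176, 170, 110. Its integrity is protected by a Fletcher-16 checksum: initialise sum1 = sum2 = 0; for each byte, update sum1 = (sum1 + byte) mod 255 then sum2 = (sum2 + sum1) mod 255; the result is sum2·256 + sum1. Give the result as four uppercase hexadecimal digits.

77BA

Running sums (mod 255):
  after byte 0 (221): sum1=221, sum2=221
  after byte 1 (19): sum1=240, sum2=206
  after byte 2 (176): sum1=161, sum2=112
  after byte 3 (170): sum1=76, sum2=188
  after byte 4 (110): sum1=186, sum2=119
Checksum = sum2·256 + sum1 = 119·256 + 186 = 30650 = 0x77BA.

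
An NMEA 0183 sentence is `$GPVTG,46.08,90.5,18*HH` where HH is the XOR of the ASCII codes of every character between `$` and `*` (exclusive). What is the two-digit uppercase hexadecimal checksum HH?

41

XOR the ASCII codes of the payload characters:
  'G' = 0x47 → acc = 0x47
  'P' = 0x50 → acc = 0x17
  'V' = 0x56 → acc = 0x41
  'T' = 0x54 → acc = 0x15
  'G' = 0x47 → acc = 0x52
  ',' = 0x2C → acc = 0x7E
  '4' = 0x34 → acc = 0x4A
  '6' = 0x36 → acc = 0x7C
  '.' = 0x2E → acc = 0x52
  '0' = 0x30 → acc = 0x62
  '8' = 0x38 → acc = 0x5A
  ',' = 0x2C → acc = 0x76
  '9' = 0x39 → acc = 0x4F
  '0' = 0x30 → acc = 0x7F
  '.' = 0x2E → acc = 0x51
  '5' = 0x35 → acc = 0x64
  ',' = 0x2C → acc = 0x48
  '1' = 0x31 → acc = 0x79
  '8' = 0x38 → acc = 0x41
Checksum = 0x41.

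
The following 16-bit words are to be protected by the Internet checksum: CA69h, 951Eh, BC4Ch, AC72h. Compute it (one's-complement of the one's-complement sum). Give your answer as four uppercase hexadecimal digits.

One's-complement addition (fold any carry out of bit 15 back into bit 0):
  0xCA69 + 0x951E = 0x15F87 → wrap carry → 0x5F88
  0x5F88 + 0xBC4C = 0x11BD4 → wrap carry → 0x1BD5
  0x1BD5 + 0xAC72 = 0x0C847
One's-complement sum = 0xC847.
Checksum = ~0xC847 & 0xFFFF = 0x37B8.

37B8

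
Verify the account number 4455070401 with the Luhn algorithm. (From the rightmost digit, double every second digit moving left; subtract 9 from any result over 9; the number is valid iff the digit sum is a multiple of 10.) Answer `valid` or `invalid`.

valid

From the right, keep odd positions and double even positions (subtract 9 from any doubled value over 9):
  doubled (positions 2,4,...): 0 0 0 1 8 → sum 9
  kept (positions 1,3,...): 1 4 7 5 4 → sum 21
Total = 30.
30 mod 10 = 0, so the number is valid.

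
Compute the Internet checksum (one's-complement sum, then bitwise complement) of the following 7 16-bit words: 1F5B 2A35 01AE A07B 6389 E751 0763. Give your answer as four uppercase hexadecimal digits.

C207

One's-complement addition (fold any carry out of bit 15 back into bit 0):
  0x1F5B + 0x2A35 = 0x04990
  0x4990 + 0x01AE = 0x04B3E
  0x4B3E + 0xA07B = 0x0EBB9
  0xEBB9 + 0x6389 = 0x14F42 → wrap carry → 0x4F43
  0x4F43 + 0xE751 = 0x13694 → wrap carry → 0x3695
  0x3695 + 0x0763 = 0x03DF8
One's-complement sum = 0x3DF8.
Checksum = ~0x3DF8 & 0xFFFF = 0xC207.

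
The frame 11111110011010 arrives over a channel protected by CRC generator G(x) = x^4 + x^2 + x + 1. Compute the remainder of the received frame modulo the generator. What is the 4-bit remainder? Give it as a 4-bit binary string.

0000

Modulo-2 division of 11111110011010 by 10111:
  pos 0: 11111 XOR 10111 = 01000
  pos 1: 10001 XOR 10111 = 00110
  pos 3: 11010 XOR 10111 = 01101
  pos 4: 11010 XOR 10111 = 01101
  pos 5: 11011 XOR 10111 = 01100
  pos 6: 11001 XOR 10111 = 01110
  pos 7: 11100 XOR 10111 = 01011
  pos 8: 10111 XOR 10111 = 00000
Remainder = 0000 (zero — the frame passes the CRC check).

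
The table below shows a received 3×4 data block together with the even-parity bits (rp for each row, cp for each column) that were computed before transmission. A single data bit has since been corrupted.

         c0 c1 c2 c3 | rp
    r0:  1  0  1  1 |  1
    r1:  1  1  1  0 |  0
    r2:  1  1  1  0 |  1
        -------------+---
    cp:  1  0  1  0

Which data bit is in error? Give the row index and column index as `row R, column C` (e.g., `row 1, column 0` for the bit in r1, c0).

Recompute each row's even parity and compare to rp:
  r0: data parity 1, sent rp 1 → ok
  r1: data parity 1, sent rp 0 → mismatch
  r2: data parity 1, sent rp 1 → ok
Recompute each column's even parity and compare to cp:
  c0: data parity 1, sent cp 1 → ok
  c1: data parity 0, sent cp 0 → ok
  c2: data parity 1, sent cp 1 → ok
  c3: data parity 1, sent cp 0 → mismatch
Exactly one row (r1) and one column (c3) fail → the flipped bit is at their intersection.

row 1, column 3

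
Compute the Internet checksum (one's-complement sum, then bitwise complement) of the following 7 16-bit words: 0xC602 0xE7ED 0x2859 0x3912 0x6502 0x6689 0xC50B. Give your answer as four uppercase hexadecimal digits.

600C

One's-complement addition (fold any carry out of bit 15 back into bit 0):
  0xC602 + 0xE7ED = 0x1ADEF → wrap carry → 0xADF0
  0xADF0 + 0x2859 = 0x0D649
  0xD649 + 0x3912 = 0x10F5B → wrap carry → 0x0F5C
  0x0F5C + 0x6502 = 0x0745E
  0x745E + 0x6689 = 0x0DAE7
  0xDAE7 + 0xC50B = 0x19FF2 → wrap carry → 0x9FF3
One's-complement sum = 0x9FF3.
Checksum = ~0x9FF3 & 0xFFFF = 0x600C.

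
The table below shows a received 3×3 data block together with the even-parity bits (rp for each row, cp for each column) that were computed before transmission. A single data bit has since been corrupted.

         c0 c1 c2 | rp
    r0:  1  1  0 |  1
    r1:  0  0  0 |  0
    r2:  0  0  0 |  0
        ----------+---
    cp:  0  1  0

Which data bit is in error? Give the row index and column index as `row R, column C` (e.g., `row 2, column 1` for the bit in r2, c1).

row 0, column 0

Recompute each row's even parity and compare to rp:
  r0: data parity 0, sent rp 1 → mismatch
  r1: data parity 0, sent rp 0 → ok
  r2: data parity 0, sent rp 0 → ok
Recompute each column's even parity and compare to cp:
  c0: data parity 1, sent cp 0 → mismatch
  c1: data parity 1, sent cp 1 → ok
  c2: data parity 0, sent cp 0 → ok
Exactly one row (r0) and one column (c0) fail → the flipped bit is at their intersection.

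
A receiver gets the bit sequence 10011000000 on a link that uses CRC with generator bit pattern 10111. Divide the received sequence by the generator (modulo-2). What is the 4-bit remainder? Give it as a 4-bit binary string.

Modulo-2 division of 10011000000 by 10111:
  pos 0: 10011 XOR 10111 = 00100
  pos 2: 10000 XOR 10111 = 00111
  pos 4: 11100 XOR 10111 = 01011
  pos 5: 10110 XOR 10111 = 00001
Remainder = 0010 (nonzero — an error is detected).

0010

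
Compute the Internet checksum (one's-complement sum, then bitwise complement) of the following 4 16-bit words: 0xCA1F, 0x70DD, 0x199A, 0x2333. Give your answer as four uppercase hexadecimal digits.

8835

One's-complement addition (fold any carry out of bit 15 back into bit 0):
  0xCA1F + 0x70DD = 0x13AFC → wrap carry → 0x3AFD
  0x3AFD + 0x199A = 0x05497
  0x5497 + 0x2333 = 0x077CA
One's-complement sum = 0x77CA.
Checksum = ~0x77CA & 0xFFFF = 0x8835.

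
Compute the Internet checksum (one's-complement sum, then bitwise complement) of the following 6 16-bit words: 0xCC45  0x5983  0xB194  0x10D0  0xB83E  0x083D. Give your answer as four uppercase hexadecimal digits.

One's-complement addition (fold any carry out of bit 15 back into bit 0):
  0xCC45 + 0x5983 = 0x125C8 → wrap carry → 0x25C9
  0x25C9 + 0xB194 = 0x0D75D
  0xD75D + 0x10D0 = 0x0E82D
  0xE82D + 0xB83E = 0x1A06B → wrap carry → 0xA06C
  0xA06C + 0x083D = 0x0A8A9
One's-complement sum = 0xA8A9.
Checksum = ~0xA8A9 & 0xFFFF = 0x5756.

5756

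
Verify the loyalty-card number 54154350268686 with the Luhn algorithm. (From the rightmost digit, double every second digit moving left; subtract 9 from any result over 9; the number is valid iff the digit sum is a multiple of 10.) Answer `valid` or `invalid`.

From the right, keep odd positions and double even positions (subtract 9 from any doubled value over 9):
  doubled (positions 2,4,...): 7 7 4 1 8 2 1 → sum 30
  kept (positions 1,3,...): 6 6 6 0 3 5 4 → sum 30
Total = 60.
60 mod 10 = 0, so the number is valid.

valid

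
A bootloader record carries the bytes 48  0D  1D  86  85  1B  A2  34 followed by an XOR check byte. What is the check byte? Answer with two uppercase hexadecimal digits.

D6

XOR the bytes together:
  start with 0x48
  0x48 ⊕ 0x0D = 0x45
  0x45 ⊕ 0x1D = 0x58
  0x58 ⊕ 0x86 = 0xDE
  0xDE ⊕ 0x85 = 0x5B
  0x5B ⊕ 0x1B = 0x40
  0x40 ⊕ 0xA2 = 0xE2
  0xE2 ⊕ 0x34 = 0xD6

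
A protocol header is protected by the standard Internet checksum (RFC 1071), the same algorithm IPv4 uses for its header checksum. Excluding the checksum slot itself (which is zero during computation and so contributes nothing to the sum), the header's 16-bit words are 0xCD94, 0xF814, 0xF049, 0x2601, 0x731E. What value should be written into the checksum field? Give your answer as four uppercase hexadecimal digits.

B0EC

One's-complement addition (fold any carry out of bit 15 back into bit 0):
  0xCD94 + 0xF814 = 0x1C5A8 → wrap carry → 0xC5A9
  0xC5A9 + 0xF049 = 0x1B5F2 → wrap carry → 0xB5F3
  0xB5F3 + 0x2601 = 0x0DBF4
  0xDBF4 + 0x731E = 0x14F12 → wrap carry → 0x4F13
One's-complement sum = 0x4F13.
Checksum = ~0x4F13 & 0xFFFF = 0xB0EC.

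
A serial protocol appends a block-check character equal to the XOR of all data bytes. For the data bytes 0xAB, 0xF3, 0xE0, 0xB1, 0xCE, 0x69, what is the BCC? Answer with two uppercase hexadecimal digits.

AE

XOR the bytes together:
  start with 0xAB
  0xAB ⊕ 0xF3 = 0x58
  0x58 ⊕ 0xE0 = 0xB8
  0xB8 ⊕ 0xB1 = 0x09
  0x09 ⊕ 0xCE = 0xC7
  0xC7 ⊕ 0x69 = 0xAE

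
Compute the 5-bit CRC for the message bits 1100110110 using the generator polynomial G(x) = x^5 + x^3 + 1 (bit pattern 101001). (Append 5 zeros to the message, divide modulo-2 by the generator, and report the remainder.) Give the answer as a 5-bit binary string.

Append 5 zeros: 110011011000000. Divide by 101001 (XOR where the leading bit is 1):
  pos 0: 110011 XOR 101001 = 011010
  pos 1: 110100 XOR 101001 = 011101
  pos 2: 111011 XOR 101001 = 010010
  pos 3: 100101 XOR 101001 = 001100
  pos 5: 110000 XOR 101001 = 011001
  pos 6: 110010 XOR 101001 = 011011
  pos 7: 110110 XOR 101001 = 011111
  pos 8: 111110 XOR 101001 = 010111
  pos 9: 101110 XOR 101001 = 000111
Remainder (last 5 bits) = 00111. This is the CRC / FCS.

00111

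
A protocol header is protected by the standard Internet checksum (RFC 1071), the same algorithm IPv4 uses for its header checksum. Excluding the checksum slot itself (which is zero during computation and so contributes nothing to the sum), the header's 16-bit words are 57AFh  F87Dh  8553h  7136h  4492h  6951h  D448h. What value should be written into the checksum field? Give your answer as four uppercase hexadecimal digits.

371C

One's-complement addition (fold any carry out of bit 15 back into bit 0):
  0x57AF + 0xF87D = 0x1502C → wrap carry → 0x502D
  0x502D + 0x8553 = 0x0D580
  0xD580 + 0x7136 = 0x146B6 → wrap carry → 0x46B7
  0x46B7 + 0x4492 = 0x08B49
  0x8B49 + 0x6951 = 0x0F49A
  0xF49A + 0xD448 = 0x1C8E2 → wrap carry → 0xC8E3
One's-complement sum = 0xC8E3.
Checksum = ~0xC8E3 & 0xFFFF = 0x371C.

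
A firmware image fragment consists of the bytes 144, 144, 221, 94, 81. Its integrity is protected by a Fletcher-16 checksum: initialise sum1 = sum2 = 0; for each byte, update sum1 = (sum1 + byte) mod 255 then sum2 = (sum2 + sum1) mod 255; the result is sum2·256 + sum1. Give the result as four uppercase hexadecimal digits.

BCAE

Running sums (mod 255):
  after byte 0 (144): sum1=144, sum2=144
  after byte 1 (144): sum1=33, sum2=177
  after byte 2 (221): sum1=254, sum2=176
  after byte 3 (94): sum1=93, sum2=14
  after byte 4 (81): sum1=174, sum2=188
Checksum = sum2·256 + sum1 = 188·256 + 174 = 48302 = 0xBCAE.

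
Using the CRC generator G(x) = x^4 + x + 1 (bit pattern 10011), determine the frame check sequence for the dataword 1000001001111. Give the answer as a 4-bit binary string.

0111

Append 4 zeros: 10000010011110000. Divide by 10011 (XOR where the leading bit is 1):
  pos 0: 10000 XOR 10011 = 00011
  pos 3: 11010 XOR 10011 = 01001
  pos 4: 10010 XOR 10011 = 00001
  pos 8: 11111 XOR 10011 = 01100
  pos 9: 11000 XOR 10011 = 01011
  pos 10: 10110 XOR 10011 = 00101
  pos 12: 10100 XOR 10011 = 00111
Remainder (last 4 bits) = 0111. This is the CRC / FCS.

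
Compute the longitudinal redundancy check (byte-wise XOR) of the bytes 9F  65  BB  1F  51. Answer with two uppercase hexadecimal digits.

0F

XOR the bytes together:
  start with 0x9F
  0x9F ⊕ 0x65 = 0xFA
  0xFA ⊕ 0xBB = 0x41
  0x41 ⊕ 0x1F = 0x5E
  0x5E ⊕ 0x51 = 0x0F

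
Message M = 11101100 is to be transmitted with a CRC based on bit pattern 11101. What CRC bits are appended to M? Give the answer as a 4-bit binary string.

1110

Append 4 zeros: 111011000000. Divide by 11101 (XOR where the leading bit is 1):
  pos 0: 11101 XOR 11101 = 00000
  pos 5: 10000 XOR 11101 = 01101
  pos 6: 11010 XOR 11101 = 00111
Remainder (last 4 bits) = 1110. This is the CRC / FCS.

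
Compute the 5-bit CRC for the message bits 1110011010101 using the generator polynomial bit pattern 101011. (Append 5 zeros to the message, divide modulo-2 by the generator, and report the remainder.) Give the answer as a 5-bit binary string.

Append 5 zeros: 111001101010100000. Divide by 101011 (XOR where the leading bit is 1):
  pos 0: 111001 XOR 101011 = 010010
  pos 1: 100101 XOR 101011 = 001110
  pos 3: 111001 XOR 101011 = 010010
  pos 4: 100100 XOR 101011 = 001111
  pos 6: 111110 XOR 101011 = 010101
  pos 7: 101011 XOR 101011 = 000000
Remainder (last 5 bits) = 00000. This is the CRC / FCS.

00000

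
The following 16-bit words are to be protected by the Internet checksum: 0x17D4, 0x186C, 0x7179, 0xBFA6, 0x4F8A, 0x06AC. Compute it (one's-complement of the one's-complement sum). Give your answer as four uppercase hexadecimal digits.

One's-complement addition (fold any carry out of bit 15 back into bit 0):
  0x17D4 + 0x186C = 0x03040
  0x3040 + 0x7179 = 0x0A1B9
  0xA1B9 + 0xBFA6 = 0x1615F → wrap carry → 0x6160
  0x6160 + 0x4F8A = 0x0B0EA
  0xB0EA + 0x06AC = 0x0B796
One's-complement sum = 0xB796.
Checksum = ~0xB796 & 0xFFFF = 0x4869.

4869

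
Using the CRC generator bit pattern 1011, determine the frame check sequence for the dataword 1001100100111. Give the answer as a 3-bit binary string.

011

Append 3 zeros: 1001100100111000. Divide by 1011 (XOR where the leading bit is 1):
  pos 0: 1001 XOR 1011 = 0010
  pos 2: 1010 XOR 1011 = 0001
  pos 5: 1010 XOR 1011 = 0001
  pos 8: 1011 XOR 1011 = 0000
  pos 12: 1000 XOR 1011 = 0011
Remainder (last 3 bits) = 011. This is the CRC / FCS.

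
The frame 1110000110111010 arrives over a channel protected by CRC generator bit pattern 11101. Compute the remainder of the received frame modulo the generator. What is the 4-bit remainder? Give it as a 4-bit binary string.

Modulo-2 division of 1110000110111010 by 11101:
  pos 0: 11100 XOR 11101 = 00001
  pos 4: 10011 XOR 11101 = 01110
  pos 5: 11100 XOR 11101 = 00001
  pos 9: 11110 XOR 11101 = 00011
Remainder = 1110 (nonzero — an error is detected).

1110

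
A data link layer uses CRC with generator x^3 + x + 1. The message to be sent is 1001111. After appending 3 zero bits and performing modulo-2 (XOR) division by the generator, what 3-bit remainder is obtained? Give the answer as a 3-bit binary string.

011

Append 3 zeros: 1001111000. Divide by 1011 (XOR where the leading bit is 1):
  pos 0: 1001 XOR 1011 = 0010
  pos 2: 1011 XOR 1011 = 0000
  pos 6: 1000 XOR 1011 = 0011
Remainder (last 3 bits) = 011. This is the CRC / FCS.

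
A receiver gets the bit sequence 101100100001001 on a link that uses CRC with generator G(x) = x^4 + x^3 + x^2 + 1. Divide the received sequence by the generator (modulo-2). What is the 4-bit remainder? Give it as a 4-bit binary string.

0000

Modulo-2 division of 101100100001001 by 11101:
  pos 0: 10110 XOR 11101 = 01011
  pos 1: 10110 XOR 11101 = 01011
  pos 2: 10111 XOR 11101 = 01010
  pos 3: 10100 XOR 11101 = 01001
  pos 4: 10010 XOR 11101 = 01111
  pos 5: 11110 XOR 11101 = 00011
  pos 8: 11010 XOR 11101 = 00111
  pos 10: 11101 XOR 11101 = 00000
Remainder = 0000 (zero — the frame passes the CRC check).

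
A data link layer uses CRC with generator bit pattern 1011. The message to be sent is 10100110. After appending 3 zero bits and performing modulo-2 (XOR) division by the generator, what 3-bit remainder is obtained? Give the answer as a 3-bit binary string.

000

Append 3 zeros: 10100110000. Divide by 1011 (XOR where the leading bit is 1):
  pos 0: 1010 XOR 1011 = 0001
  pos 3: 1011 XOR 1011 = 0000
Remainder (last 3 bits) = 000. This is the CRC / FCS.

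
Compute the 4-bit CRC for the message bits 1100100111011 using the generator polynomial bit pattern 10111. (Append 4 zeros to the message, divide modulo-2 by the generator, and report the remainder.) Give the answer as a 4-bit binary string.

0110

Append 4 zeros: 11001001110110000. Divide by 10111 (XOR where the leading bit is 1):
  pos 0: 11001 XOR 10111 = 01110
  pos 1: 11100 XOR 10111 = 01011
  pos 2: 10110 XOR 10111 = 00001
  pos 6: 11110 XOR 10111 = 01001
  pos 7: 10011 XOR 10111 = 00100
  pos 9: 10010 XOR 10111 = 00101
  pos 11: 10100 XOR 10111 = 00011
Remainder (last 4 bits) = 0110. This is the CRC / FCS.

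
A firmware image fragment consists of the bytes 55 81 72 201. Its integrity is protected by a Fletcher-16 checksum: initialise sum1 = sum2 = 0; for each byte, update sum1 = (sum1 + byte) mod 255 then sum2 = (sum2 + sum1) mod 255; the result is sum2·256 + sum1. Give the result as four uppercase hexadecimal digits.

2B9A

Running sums (mod 255):
  after byte 0 (55): sum1=55, sum2=55
  after byte 1 (81): sum1=136, sum2=191
  after byte 2 (72): sum1=208, sum2=144
  after byte 3 (201): sum1=154, sum2=43
Checksum = sum2·256 + sum1 = 43·256 + 154 = 11162 = 0x2B9A.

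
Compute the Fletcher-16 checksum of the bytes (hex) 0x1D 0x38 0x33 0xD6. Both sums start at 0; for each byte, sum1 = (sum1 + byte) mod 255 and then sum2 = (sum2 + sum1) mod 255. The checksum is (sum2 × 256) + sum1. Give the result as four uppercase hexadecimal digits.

Running sums (mod 255):
  after byte 0 (0x1D): sum1=29, sum2=29
  after byte 1 (0x38): sum1=85, sum2=114
  after byte 2 (0x33): sum1=136, sum2=250
  after byte 3 (0xD6): sum1=95, sum2=90
Checksum = sum2·256 + sum1 = 90·256 + 95 = 23135 = 0x5A5F.

5A5F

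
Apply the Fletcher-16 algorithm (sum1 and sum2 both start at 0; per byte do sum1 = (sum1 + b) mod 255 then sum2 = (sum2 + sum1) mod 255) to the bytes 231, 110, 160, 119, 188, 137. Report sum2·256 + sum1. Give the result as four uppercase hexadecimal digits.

83B4

Running sums (mod 255):
  after byte 0 (231): sum1=231, sum2=231
  after byte 1 (110): sum1=86, sum2=62
  after byte 2 (160): sum1=246, sum2=53
  after byte 3 (119): sum1=110, sum2=163
  after byte 4 (188): sum1=43, sum2=206
  after byte 5 (137): sum1=180, sum2=131
Checksum = sum2·256 + sum1 = 131·256 + 180 = 33716 = 0x83B4.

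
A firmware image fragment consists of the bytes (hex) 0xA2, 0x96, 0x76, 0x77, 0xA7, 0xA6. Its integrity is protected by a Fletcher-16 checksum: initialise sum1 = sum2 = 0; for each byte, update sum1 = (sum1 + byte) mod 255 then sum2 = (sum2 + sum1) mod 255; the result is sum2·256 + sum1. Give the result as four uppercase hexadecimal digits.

F675

Running sums (mod 255):
  after byte 0 (0xA2): sum1=162, sum2=162
  after byte 1 (0x96): sum1=57, sum2=219
  after byte 2 (0x76): sum1=175, sum2=139
  after byte 3 (0x77): sum1=39, sum2=178
  after byte 4 (0xA7): sum1=206, sum2=129
  after byte 5 (0xA6): sum1=117, sum2=246
Checksum = sum2·256 + sum1 = 246·256 + 117 = 63093 = 0xF675.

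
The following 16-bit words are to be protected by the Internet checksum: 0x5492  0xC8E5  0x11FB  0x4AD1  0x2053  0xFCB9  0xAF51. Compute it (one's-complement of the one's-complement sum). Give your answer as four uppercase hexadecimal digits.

One's-complement addition (fold any carry out of bit 15 back into bit 0):
  0x5492 + 0xC8E5 = 0x11D77 → wrap carry → 0x1D78
  0x1D78 + 0x11FB = 0x02F73
  0x2F73 + 0x4AD1 = 0x07A44
  0x7A44 + 0x2053 = 0x09A97
  0x9A97 + 0xFCB9 = 0x19750 → wrap carry → 0x9751
  0x9751 + 0xAF51 = 0x146A2 → wrap carry → 0x46A3
One's-complement sum = 0x46A3.
Checksum = ~0x46A3 & 0xFFFF = 0xB95C.

B95C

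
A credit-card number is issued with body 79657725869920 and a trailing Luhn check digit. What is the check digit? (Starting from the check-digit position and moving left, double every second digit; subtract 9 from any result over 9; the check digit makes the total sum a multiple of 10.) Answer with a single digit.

Partial digits right→left: 0 2 9 9 6 8 5 2 7 7 5 6 9 7
Double every second digit counting from the check-digit position (so the 1st, 3rd, 5th, ... of the partial from the right).
  doubled (with −9 where >9): 0 9 3 1 5 1 9 → sum 28
  kept as-is: 2 9 8 2 7 6 7 → sum 41
Total = 28 + 41 = 69.
Check digit = (10 − (69 mod 10)) mod 10 = 1.

1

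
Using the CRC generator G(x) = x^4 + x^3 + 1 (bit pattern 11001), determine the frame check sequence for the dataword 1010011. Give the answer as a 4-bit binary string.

Append 4 zeros: 10100110000. Divide by 11001 (XOR where the leading bit is 1):
  pos 0: 10100 XOR 11001 = 01101
  pos 1: 11011 XOR 11001 = 00010
  pos 4: 10100 XOR 11001 = 01101
  pos 5: 11010 XOR 11001 = 00011
Remainder (last 4 bits) = 0110. This is the CRC / FCS.

0110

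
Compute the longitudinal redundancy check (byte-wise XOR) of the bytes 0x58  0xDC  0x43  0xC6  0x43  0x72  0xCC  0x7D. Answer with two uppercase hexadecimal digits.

XOR the bytes together:
  start with 0x58
  0x58 ⊕ 0xDC = 0x84
  0x84 ⊕ 0x43 = 0xC7
  0xC7 ⊕ 0xC6 = 0x01
  0x01 ⊕ 0x43 = 0x42
  0x42 ⊕ 0x72 = 0x30
  0x30 ⊕ 0xCC = 0xFC
  0xFC ⊕ 0x7D = 0x81

81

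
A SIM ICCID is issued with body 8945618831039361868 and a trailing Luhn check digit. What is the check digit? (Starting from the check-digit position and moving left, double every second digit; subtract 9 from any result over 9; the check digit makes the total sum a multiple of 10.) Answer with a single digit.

6

Partial digits right→left: 8 6 8 1 6 3 9 3 0 1 3 8 8 1 6 5 4 9 8
Double every second digit counting from the check-digit position (so the 1st, 3rd, 5th, ... of the partial from the right).
  doubled (with −9 where >9): 7 7 3 9 0 6 7 3 8 7 → sum 57
  kept as-is: 6 1 3 3 1 8 1 5 9 → sum 37
Total = 57 + 37 = 94.
Check digit = (10 − (94 mod 10)) mod 10 = 6.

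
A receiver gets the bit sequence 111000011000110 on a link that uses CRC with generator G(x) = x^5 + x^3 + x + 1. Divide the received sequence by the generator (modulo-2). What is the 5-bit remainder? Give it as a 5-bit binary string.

Modulo-2 division of 111000011000110 by 101011:
  pos 0: 111000 XOR 101011 = 010011
  pos 1: 100110 XOR 101011 = 001101
  pos 3: 110111 XOR 101011 = 011100
  pos 4: 111000 XOR 101011 = 010011
  pos 5: 100110 XOR 101011 = 001101
  pos 7: 110101 XOR 101011 = 011110
  pos 8: 111101 XOR 101011 = 010110
  pos 9: 101100 XOR 101011 = 000111
Remainder = 00111 (nonzero — an error is detected).

00111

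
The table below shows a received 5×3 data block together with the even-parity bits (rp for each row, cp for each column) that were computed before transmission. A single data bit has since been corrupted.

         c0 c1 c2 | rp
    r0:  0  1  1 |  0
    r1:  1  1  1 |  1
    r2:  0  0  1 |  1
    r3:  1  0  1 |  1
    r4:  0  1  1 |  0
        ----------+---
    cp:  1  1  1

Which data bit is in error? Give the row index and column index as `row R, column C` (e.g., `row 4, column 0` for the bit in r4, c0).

Recompute each row's even parity and compare to rp:
  r0: data parity 0, sent rp 0 → ok
  r1: data parity 1, sent rp 1 → ok
  r2: data parity 1, sent rp 1 → ok
  r3: data parity 0, sent rp 1 → mismatch
  r4: data parity 0, sent rp 0 → ok
Recompute each column's even parity and compare to cp:
  c0: data parity 0, sent cp 1 → mismatch
  c1: data parity 1, sent cp 1 → ok
  c2: data parity 1, sent cp 1 → ok
Exactly one row (r3) and one column (c0) fail → the flipped bit is at their intersection.

row 3, column 0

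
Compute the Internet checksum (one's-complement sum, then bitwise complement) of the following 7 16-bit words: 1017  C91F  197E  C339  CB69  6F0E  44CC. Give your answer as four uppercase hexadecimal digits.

CACC

One's-complement addition (fold any carry out of bit 15 back into bit 0):
  0x1017 + 0xC91F = 0x0D936
  0xD936 + 0x197E = 0x0F2B4
  0xF2B4 + 0xC339 = 0x1B5ED → wrap carry → 0xB5EE
  0xB5EE + 0xCB69 = 0x18157 → wrap carry → 0x8158
  0x8158 + 0x6F0E = 0x0F066
  0xF066 + 0x44CC = 0x13532 → wrap carry → 0x3533
One's-complement sum = 0x3533.
Checksum = ~0x3533 & 0xFFFF = 0xCACC.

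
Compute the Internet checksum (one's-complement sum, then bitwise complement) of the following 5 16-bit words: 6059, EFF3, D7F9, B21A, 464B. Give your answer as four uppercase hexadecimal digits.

One's-complement addition (fold any carry out of bit 15 back into bit 0):
  0x6059 + 0xEFF3 = 0x1504C → wrap carry → 0x504D
  0x504D + 0xD7F9 = 0x12846 → wrap carry → 0x2847
  0x2847 + 0xB21A = 0x0DA61
  0xDA61 + 0x464B = 0x120AC → wrap carry → 0x20AD
One's-complement sum = 0x20AD.
Checksum = ~0x20AD & 0xFFFF = 0xDF52.

DF52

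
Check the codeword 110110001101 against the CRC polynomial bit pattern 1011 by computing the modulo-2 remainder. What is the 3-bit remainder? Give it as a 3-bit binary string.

000

Modulo-2 division of 110110001101 by 1011:
  pos 0: 1101 XOR 1011 = 0110
  pos 1: 1101 XOR 1011 = 0110
  pos 2: 1100 XOR 1011 = 0111
  pos 3: 1110 XOR 1011 = 0101
  pos 4: 1010 XOR 1011 = 0001
  pos 7: 1110 XOR 1011 = 0101
  pos 8: 1011 XOR 1011 = 0000
Remainder = 000 (zero — the frame passes the CRC check).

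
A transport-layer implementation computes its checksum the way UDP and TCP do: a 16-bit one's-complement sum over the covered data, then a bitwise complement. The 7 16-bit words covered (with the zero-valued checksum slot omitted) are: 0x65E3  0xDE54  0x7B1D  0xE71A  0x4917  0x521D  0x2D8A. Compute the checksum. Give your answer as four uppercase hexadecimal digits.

90D0

One's-complement addition (fold any carry out of bit 15 back into bit 0):
  0x65E3 + 0xDE54 = 0x14437 → wrap carry → 0x4438
  0x4438 + 0x7B1D = 0x0BF55
  0xBF55 + 0xE71A = 0x1A66F → wrap carry → 0xA670
  0xA670 + 0x4917 = 0x0EF87
  0xEF87 + 0x521D = 0x141A4 → wrap carry → 0x41A5
  0x41A5 + 0x2D8A = 0x06F2F
One's-complement sum = 0x6F2F.
Checksum = ~0x6F2F & 0xFFFF = 0x90D0.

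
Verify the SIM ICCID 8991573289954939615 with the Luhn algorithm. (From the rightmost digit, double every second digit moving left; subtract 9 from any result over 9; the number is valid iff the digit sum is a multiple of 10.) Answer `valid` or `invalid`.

valid

From the right, keep odd positions and double even positions (subtract 9 from any doubled value over 9):
  doubled (positions 2,4,...): 2 9 9 1 9 4 5 2 9 → sum 50
  kept (positions 1,3,...): 5 6 3 4 9 8 3 5 9 8 → sum 60
Total = 110.
110 mod 10 = 0, so the number is valid.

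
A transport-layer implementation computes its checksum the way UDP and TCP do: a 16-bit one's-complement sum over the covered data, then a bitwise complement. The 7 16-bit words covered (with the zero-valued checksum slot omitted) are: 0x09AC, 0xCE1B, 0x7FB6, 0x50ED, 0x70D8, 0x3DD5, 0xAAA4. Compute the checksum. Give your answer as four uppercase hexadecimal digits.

One's-complement addition (fold any carry out of bit 15 back into bit 0):
  0x09AC + 0xCE1B = 0x0D7C7
  0xD7C7 + 0x7FB6 = 0x1577D → wrap carry → 0x577E
  0x577E + 0x50ED = 0x0A86B
  0xA86B + 0x70D8 = 0x11943 → wrap carry → 0x1944
  0x1944 + 0x3DD5 = 0x05719
  0x5719 + 0xAAA4 = 0x101BD → wrap carry → 0x01BE
One's-complement sum = 0x01BE.
Checksum = ~0x01BE & 0xFFFF = 0xFE41.

FE41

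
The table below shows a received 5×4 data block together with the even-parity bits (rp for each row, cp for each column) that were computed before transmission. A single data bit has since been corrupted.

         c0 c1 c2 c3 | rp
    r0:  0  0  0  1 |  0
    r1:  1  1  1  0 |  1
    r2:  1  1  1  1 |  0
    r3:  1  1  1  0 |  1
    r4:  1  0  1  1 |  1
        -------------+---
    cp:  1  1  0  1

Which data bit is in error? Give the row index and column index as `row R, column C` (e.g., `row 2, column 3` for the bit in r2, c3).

Recompute each row's even parity and compare to rp:
  r0: data parity 1, sent rp 0 → mismatch
  r1: data parity 1, sent rp 1 → ok
  r2: data parity 0, sent rp 0 → ok
  r3: data parity 1, sent rp 1 → ok
  r4: data parity 1, sent rp 1 → ok
Recompute each column's even parity and compare to cp:
  c0: data parity 0, sent cp 1 → mismatch
  c1: data parity 1, sent cp 1 → ok
  c2: data parity 0, sent cp 0 → ok
  c3: data parity 1, sent cp 1 → ok
Exactly one row (r0) and one column (c0) fail → the flipped bit is at their intersection.

row 0, column 0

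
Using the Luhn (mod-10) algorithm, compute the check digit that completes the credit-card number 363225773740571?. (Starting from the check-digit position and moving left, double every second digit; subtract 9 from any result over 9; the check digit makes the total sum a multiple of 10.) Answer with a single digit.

8

Partial digits right→left: 1 7 5 0 4 7 3 7 7 5 2 2 3 6 3
Double every second digit counting from the check-digit position (so the 1st, 3rd, 5th, ... of the partial from the right).
  doubled (with −9 where >9): 2 1 8 6 5 4 6 6 → sum 38
  kept as-is: 7 0 7 7 5 2 6 → sum 34
Total = 38 + 34 = 72.
Check digit = (10 − (72 mod 10)) mod 10 = 8.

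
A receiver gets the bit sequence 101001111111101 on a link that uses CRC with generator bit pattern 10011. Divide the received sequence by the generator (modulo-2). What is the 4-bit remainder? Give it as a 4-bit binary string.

0110

Modulo-2 division of 101001111111101 by 10011:
  pos 0: 10100 XOR 10011 = 00111
  pos 2: 11111 XOR 10011 = 01100
  pos 3: 11001 XOR 10011 = 01010
  pos 4: 10101 XOR 10011 = 00110
  pos 6: 11011 XOR 10011 = 01000
  pos 7: 10001 XOR 10011 = 00010
  pos 10: 10101 XOR 10011 = 00110
Remainder = 0110 (nonzero — an error is detected).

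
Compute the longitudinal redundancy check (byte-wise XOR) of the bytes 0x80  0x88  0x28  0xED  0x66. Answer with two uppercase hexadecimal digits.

XOR the bytes together:
  start with 0x80
  0x80 ⊕ 0x88 = 0x08
  0x08 ⊕ 0x28 = 0x20
  0x20 ⊕ 0xED = 0xCD
  0xCD ⊕ 0x66 = 0xAB

AB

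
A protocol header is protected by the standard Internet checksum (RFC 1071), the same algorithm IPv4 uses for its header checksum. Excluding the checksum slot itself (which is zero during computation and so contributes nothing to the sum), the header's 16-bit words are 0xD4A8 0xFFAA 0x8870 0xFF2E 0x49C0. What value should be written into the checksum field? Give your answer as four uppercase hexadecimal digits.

One's-complement addition (fold any carry out of bit 15 back into bit 0):
  0xD4A8 + 0xFFAA = 0x1D452 → wrap carry → 0xD453
  0xD453 + 0x8870 = 0x15CC3 → wrap carry → 0x5CC4
  0x5CC4 + 0xFF2E = 0x15BF2 → wrap carry → 0x5BF3
  0x5BF3 + 0x49C0 = 0x0A5B3
One's-complement sum = 0xA5B3.
Checksum = ~0xA5B3 & 0xFFFF = 0x5A4C.

5A4C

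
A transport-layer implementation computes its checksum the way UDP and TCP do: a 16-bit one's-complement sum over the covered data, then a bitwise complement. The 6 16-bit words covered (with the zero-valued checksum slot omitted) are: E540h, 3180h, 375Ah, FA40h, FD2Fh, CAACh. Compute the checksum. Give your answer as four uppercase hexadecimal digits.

One's-complement addition (fold any carry out of bit 15 back into bit 0):
  0xE540 + 0x3180 = 0x116C0 → wrap carry → 0x16C1
  0x16C1 + 0x375A = 0x04E1B
  0x4E1B + 0xFA40 = 0x1485B → wrap carry → 0x485C
  0x485C + 0xFD2F = 0x1458B → wrap carry → 0x458C
  0x458C + 0xCAAC = 0x11038 → wrap carry → 0x1039
One's-complement sum = 0x1039.
Checksum = ~0x1039 & 0xFFFF = 0xEFC6.

EFC6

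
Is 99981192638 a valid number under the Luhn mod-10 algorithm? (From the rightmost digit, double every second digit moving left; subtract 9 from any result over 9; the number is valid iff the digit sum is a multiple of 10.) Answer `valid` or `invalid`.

valid

From the right, keep odd positions and double even positions (subtract 9 from any doubled value over 9):
  doubled (positions 2,4,...): 6 4 2 7 9 → sum 28
  kept (positions 1,3,...): 8 6 9 1 9 9 → sum 42
Total = 70.
70 mod 10 = 0, so the number is valid.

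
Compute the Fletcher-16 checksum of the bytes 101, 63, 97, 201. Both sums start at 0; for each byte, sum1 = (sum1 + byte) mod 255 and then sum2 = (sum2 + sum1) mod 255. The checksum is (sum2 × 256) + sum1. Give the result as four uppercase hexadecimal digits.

DFCF

Running sums (mod 255):
  after byte 0 (101): sum1=101, sum2=101
  after byte 1 (63): sum1=164, sum2=10
  after byte 2 (97): sum1=6, sum2=16
  after byte 3 (201): sum1=207, sum2=223
Checksum = sum2·256 + sum1 = 223·256 + 207 = 57295 = 0xDFCF.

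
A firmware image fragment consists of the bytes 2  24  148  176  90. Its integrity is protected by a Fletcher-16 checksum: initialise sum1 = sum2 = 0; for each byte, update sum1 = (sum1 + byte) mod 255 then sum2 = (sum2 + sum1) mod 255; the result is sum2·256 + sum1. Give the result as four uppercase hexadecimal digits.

Running sums (mod 255):
  after byte 0 (2): sum1=2, sum2=2
  after byte 1 (24): sum1=26, sum2=28
  after byte 2 (148): sum1=174, sum2=202
  after byte 3 (176): sum1=95, sum2=42
  after byte 4 (90): sum1=185, sum2=227
Checksum = sum2·256 + sum1 = 227·256 + 185 = 58297 = 0xE3B9.

E3B9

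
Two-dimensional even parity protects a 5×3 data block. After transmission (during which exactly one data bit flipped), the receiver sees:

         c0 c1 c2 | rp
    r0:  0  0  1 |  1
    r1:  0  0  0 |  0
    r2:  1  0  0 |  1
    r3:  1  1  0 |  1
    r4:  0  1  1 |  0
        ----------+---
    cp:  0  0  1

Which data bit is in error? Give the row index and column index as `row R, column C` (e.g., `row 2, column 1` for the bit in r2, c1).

row 3, column 2

Recompute each row's even parity and compare to rp:
  r0: data parity 1, sent rp 1 → ok
  r1: data parity 0, sent rp 0 → ok
  r2: data parity 1, sent rp 1 → ok
  r3: data parity 0, sent rp 1 → mismatch
  r4: data parity 0, sent rp 0 → ok
Recompute each column's even parity and compare to cp:
  c0: data parity 0, sent cp 0 → ok
  c1: data parity 0, sent cp 0 → ok
  c2: data parity 0, sent cp 1 → mismatch
Exactly one row (r3) and one column (c2) fail → the flipped bit is at their intersection.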